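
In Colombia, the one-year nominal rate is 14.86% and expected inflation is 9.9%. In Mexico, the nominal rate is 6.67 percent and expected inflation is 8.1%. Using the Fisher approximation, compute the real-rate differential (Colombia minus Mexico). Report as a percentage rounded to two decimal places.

6.39%

Colombia: 14.86% − 9.9% = 4.960%
Mexico: 6.67% − 8.1% = -1.430%
Differential = 6.390% → 6.39%.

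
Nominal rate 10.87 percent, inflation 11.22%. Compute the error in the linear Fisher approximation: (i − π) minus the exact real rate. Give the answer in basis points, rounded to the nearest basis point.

Approximate: r ≈ 10.870% − 11.220% = -0.3500%
Exact: (1 + 0.1087)/(1 + 0.1122) − 1 = -0.3147%
Error = -0.3500% − (-0.3147%) = -0.0353% → -4 basis points.

-4 basis points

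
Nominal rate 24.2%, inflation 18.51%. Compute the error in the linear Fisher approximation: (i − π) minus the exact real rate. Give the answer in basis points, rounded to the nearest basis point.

89 basis points

Approximate: r ≈ 24.200% − 18.510% = 5.6900%
Exact: (1 + 0.2420)/(1 + 0.1851) − 1 = 4.8013%
Error = 5.6900% − 4.8013% = 0.8887% → 89 basis points.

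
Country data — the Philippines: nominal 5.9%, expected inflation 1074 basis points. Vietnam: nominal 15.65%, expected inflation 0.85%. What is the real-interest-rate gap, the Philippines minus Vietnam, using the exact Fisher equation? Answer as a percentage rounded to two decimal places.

-19.05%

The Philippines: (1 + 0.0590)/(1 + 0.1074) − 1 = -4.3706%
Vietnam: (1 + 0.1565)/(1 + 0.0085) − 1 = 14.6753%
Differential = -4.3706% − 14.6753% = -19.0459% → -19.05%.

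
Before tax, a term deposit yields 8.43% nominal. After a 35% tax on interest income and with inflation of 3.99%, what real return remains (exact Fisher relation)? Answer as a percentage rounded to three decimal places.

After-tax nominal return = 8.43% × (1 − 0.35) = 5.4795%.
1 + r = 1.054795 / 1.03990 = 1.014323
After-tax real rate = 1.014323 − 1 → 1.432%.

1.432%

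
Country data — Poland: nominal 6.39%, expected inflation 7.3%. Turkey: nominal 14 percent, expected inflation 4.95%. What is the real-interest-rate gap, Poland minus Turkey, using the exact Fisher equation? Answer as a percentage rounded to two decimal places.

-9.47%

Poland: (1 + 0.0639)/(1 + 0.0730) − 1 = -0.8481%
Turkey: (1 + 0.1400)/(1 + 0.0495) − 1 = 8.6232%
Differential = -0.8481% − 8.6232% = -9.4712% → -9.47%.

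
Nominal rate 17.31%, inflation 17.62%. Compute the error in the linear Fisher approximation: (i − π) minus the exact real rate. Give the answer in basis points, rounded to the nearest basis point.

Approximate: r ≈ 17.310% − 17.620% = -0.3100%
Exact: (1 + 0.1731)/(1 + 0.1762) − 1 = -0.2636%
Error = -0.3100% − (-0.2636%) = -0.0464% → -5 basis points.

-5 basis points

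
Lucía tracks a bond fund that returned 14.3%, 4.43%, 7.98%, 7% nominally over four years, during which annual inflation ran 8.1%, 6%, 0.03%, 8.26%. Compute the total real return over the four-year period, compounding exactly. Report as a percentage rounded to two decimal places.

Compound the nominal returns: 1.1430 × 1.0443 × 1.0798 × 1.0700 = 1.379109.
Compound inflation: 1.0810 × 1.0600 × 1.0003 × 1.0826 = 1.240880.
Deflate: 1.379109 / 1.240880 = 1.111396.
Total real return = 1.111396 − 1 → 11.14%.

11.14%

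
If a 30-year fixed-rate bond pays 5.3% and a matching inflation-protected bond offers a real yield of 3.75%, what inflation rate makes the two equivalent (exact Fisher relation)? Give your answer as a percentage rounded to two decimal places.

(1 + π) = (1 + i)/(1 + r) = 1.05300 / 1.03750 = 1.014940
Break-even inflation = 1.014940 − 1 → 1.49%.

1.49%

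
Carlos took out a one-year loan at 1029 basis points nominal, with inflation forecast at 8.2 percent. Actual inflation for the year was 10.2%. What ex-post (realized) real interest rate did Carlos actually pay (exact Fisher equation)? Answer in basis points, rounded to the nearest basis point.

Ex-post: (1 + 0.1029)/(1 + 0.1020) − 1 = 0.0817%
So the realized real rate is 8 basis points.

8 basis points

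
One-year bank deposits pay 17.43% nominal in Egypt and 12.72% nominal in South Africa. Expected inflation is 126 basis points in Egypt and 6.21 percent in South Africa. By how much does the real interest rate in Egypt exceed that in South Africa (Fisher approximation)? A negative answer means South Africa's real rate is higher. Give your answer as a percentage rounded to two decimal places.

9.66%

Egypt: 17.43% − 1.26% = 16.170%
South Africa: 12.72% − 6.21% = 6.510%
Differential = 9.660% → 9.66%.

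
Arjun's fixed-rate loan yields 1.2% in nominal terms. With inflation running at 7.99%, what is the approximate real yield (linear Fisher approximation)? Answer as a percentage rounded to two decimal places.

-6.79%

r ≈ i − π = 1.2% − 7.99% = -6.79%.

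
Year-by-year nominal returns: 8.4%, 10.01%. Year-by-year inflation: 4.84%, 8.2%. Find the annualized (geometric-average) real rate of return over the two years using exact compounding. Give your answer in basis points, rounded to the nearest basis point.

Nominal growth factor = 1.0840 × 1.1001 = 1.19250840
Price-level growth factor = 1.0484 × 1.0820 = 1.13436880
Real growth factor = 1.19250840 / 1.13436880 = 1.05125282
Annualized real rate = 1.05125282^(1/2) − 1 = 2.5306% → 253 basis points.

253 basis points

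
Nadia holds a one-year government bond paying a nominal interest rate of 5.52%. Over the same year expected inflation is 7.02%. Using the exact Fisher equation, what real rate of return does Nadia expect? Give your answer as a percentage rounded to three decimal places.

-1.402%

By the Fisher equation, 1 + r = (1 + i)/(1 + π).
1 + r = 1.05520 / 1.07020 = 0.985984
r = 0.985984 − 1 = -1.4016%, i.e. -1.402%.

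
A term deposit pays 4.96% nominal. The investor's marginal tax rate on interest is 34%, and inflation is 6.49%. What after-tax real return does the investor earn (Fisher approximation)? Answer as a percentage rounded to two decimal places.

-3.22%

After-tax nominal return = 4.96% × (1 − 0.34) = 3.2736%.
r ≈ 3.2736% − 6.49% → -3.22%.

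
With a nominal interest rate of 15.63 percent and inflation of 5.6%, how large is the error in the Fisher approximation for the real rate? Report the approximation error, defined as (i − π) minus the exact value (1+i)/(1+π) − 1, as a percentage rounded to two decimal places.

0.53%

Approximate: r ≈ 15.630% − 5.600% = 10.0300%
Exact: (1 + 0.1563)/(1 + 0.0560) − 1 = 9.4981%
Error = 10.0300% − 9.4981% = 0.5319% → 0.53%.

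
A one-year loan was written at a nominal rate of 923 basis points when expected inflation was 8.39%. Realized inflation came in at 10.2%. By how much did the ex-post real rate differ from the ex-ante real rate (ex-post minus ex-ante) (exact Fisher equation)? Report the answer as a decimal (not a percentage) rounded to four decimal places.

-0.0166

Ex-ante: (1 + 0.0923)/(1 + 0.0839) − 1 = 0.7750%
Ex-post: (1 + 0.0923)/(1 + 0.1020) − 1 = -0.8802%
Difference (ex-post − ex-ante) = -1.6552% → -0.0166.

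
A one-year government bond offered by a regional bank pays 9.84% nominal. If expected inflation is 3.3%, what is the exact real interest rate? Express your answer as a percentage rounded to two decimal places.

6.33%

1 + r = 1.09840 / 1.03300 = 1.063311
r = 1.063311 − 1 = 6.3311%, i.e. 6.33%.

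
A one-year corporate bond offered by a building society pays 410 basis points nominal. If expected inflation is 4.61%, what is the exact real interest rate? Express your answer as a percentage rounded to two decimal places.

1 + r = 1.04100 / 1.04610 = 0.995125
r = 0.995125 − 1 = -0.4875%, i.e. -0.49%.

-0.49%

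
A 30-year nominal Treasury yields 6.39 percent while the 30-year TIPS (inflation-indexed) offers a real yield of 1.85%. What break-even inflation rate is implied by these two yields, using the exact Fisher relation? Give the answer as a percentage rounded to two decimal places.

(1 + π) = (1 + i)/(1 + r) = 1.06390 / 1.01850 = 1.044575
Break-even inflation = 1.044575 − 1 → 4.46%.

4.46%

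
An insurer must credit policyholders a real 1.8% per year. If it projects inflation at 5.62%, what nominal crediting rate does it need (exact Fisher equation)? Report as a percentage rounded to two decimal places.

7.52%

(1 + i) = (1 + r)(1 + π) = 1.01800 × 1.05620 = 1.0752116
i = 1.0752116 − 1, so the required nominal rate is 7.52%.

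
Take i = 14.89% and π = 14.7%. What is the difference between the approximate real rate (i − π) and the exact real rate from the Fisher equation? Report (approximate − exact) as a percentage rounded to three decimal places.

Approximate: r ≈ 14.890% − 14.700% = 0.1900%
Exact: (1 + 0.1489)/(1 + 0.1470) − 1 = 0.1656%
Error = 0.1900% − 0.1656% = 0.0244% → 0.024%.

0.024%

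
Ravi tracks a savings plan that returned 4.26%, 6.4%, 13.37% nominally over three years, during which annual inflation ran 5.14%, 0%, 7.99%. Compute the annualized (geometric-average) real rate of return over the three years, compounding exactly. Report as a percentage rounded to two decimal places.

3.47%

Compound the nominal returns: 1.0426 × 1.0640 × 1.1337 = 1.25764334.
Compound inflation: 1.0514 × 1.0000 × 1.0799 = 1.13540686.
Deflate: 1.25764334 / 1.13540686 = 1.10765875.
Annualized real rate = 1.10765875^(1/3) − 1 = 3.4670% → 3.47%.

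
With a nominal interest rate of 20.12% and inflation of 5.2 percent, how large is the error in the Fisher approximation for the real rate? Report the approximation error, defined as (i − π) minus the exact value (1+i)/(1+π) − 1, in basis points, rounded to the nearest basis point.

74 basis points

Approximate: r ≈ 20.120% − 5.200% = 14.9200%
Exact: (1 + 0.2012)/(1 + 0.0520) − 1 = 14.1825%
Error = 14.9200% − 14.1825% = 0.7375% → 74 basis points.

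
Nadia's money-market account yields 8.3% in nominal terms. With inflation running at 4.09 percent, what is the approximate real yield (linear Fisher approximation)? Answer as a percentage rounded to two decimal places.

r ≈ i − π = 8.3% − 4.09% = 4.21%.

4.21%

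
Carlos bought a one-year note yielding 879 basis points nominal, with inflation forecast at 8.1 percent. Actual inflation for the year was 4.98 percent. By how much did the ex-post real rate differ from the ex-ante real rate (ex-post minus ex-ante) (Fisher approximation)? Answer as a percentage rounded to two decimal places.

3.12%

Ex-ante: 8.79% − 8.1% = 0.690%
Ex-post: 8.79% − 4.98% = 3.810%
Difference (ex-post − ex-ante) = 3.1200% → 3.12%.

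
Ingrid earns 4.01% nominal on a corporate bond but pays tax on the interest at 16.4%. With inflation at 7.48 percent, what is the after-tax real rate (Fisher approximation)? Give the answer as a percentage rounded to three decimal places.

-4.128%

After-tax nominal return = 4.01% × (1 − 0.164) = 3.35236%.
r ≈ 3.35236% − 7.48% → -4.128%.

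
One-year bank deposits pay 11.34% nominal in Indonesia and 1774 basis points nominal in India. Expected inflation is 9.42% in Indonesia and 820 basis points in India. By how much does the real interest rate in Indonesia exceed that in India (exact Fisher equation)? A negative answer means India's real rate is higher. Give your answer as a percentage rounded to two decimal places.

-7.06%

Indonesia: (1 + 0.1134)/(1 + 0.0942) − 1 = 1.7547%
India: (1 + 0.1774)/(1 + 0.0820) − 1 = 8.8170%
Differential = 1.7547% − 8.8170% = -7.0623% → -7.06%.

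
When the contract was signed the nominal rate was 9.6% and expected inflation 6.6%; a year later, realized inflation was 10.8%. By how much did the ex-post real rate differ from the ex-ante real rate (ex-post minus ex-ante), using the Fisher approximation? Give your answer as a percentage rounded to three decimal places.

-4.200%

Ex-ante: 9.6% − 6.6% = 3.000%
Ex-post: 9.6% − 10.8% = -1.200%
Difference (ex-post − ex-ante) = -4.2000% → -4.200%.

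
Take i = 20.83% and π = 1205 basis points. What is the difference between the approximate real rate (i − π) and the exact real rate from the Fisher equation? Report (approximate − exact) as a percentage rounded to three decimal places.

Approximate: r ≈ 20.830% − 12.050% = 8.7800%
Exact: (1 + 0.2083)/(1 + 0.1205) − 1 = 7.8358%
Error = 8.7800% − 7.8358% = 0.9442% → 0.944%.

0.944%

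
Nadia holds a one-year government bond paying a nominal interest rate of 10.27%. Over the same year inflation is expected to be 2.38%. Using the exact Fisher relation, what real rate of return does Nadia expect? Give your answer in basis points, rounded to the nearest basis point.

771 basis points

By the Fisher relation, 1 + r = (1 + i)/(1 + π).
1 + r = 1.10270 / 1.02380 = 1.077066
r = 1.077066 − 1 = 7.7066%, i.e. 771 basis points.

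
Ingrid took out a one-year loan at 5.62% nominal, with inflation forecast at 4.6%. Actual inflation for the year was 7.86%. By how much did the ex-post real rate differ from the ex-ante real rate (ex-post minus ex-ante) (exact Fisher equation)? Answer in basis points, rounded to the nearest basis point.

-305 basis points

Ex-ante: (1 + 0.0562)/(1 + 0.0460) − 1 = 0.9751%
Ex-post: (1 + 0.0562)/(1 + 0.0786) − 1 = -2.0768%
Difference (ex-post − ex-ante) = -3.0519% → -305 basis points.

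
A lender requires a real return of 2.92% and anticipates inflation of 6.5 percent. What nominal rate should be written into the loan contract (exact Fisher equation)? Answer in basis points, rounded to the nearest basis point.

961 basis points

(1 + i) = (1 + r)(1 + π) = 1.02920 × 1.06500 = 1.096098
i = 1.096098 − 1, so the required nominal rate is 961 basis points.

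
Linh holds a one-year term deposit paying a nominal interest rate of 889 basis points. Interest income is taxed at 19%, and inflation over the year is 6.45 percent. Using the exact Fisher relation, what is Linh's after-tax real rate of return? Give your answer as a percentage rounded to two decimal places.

After-tax nominal return = 8.89% × (1 − 0.19) = 7.2009%.
1 + r = 1.072009 / 1.06450 = 1.007054
After-tax real rate = 1.007054 − 1 → 0.71%.

0.71%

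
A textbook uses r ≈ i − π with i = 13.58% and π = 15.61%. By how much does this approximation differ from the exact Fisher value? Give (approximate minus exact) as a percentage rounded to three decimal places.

Approximate: r ≈ 13.580% − 15.610% = -2.0300%
Exact: (1 + 0.1358)/(1 + 0.1561) − 1 = -1.7559%
Error = -2.0300% − (-1.7559%) = -0.2741% → -0.274%.

-0.274%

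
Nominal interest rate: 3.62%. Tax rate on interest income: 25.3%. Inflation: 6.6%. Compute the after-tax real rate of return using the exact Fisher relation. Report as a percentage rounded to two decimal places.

After-tax nominal return = 3.62% × (1 − 0.253) = 2.70414%.
1 + r = 1.0270414 / 1.06600 = 0.963453
After-tax real rate = 0.963453 − 1 → -3.65%.

-3.65%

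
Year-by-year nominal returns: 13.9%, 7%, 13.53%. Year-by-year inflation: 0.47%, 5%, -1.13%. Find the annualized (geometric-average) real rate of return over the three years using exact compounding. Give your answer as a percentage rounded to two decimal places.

Compound the nominal returns: 1.1390 × 1.0700 × 1.1353 = 1.38362417.
Compound inflation: 1.0047 × 1.0500 × 0.9887 = 1.04301423.
Deflate: 1.38362417 / 1.04301423 = 1.32656307.
Annualized real rate = 1.32656307^(1/3) − 1 = 9.8776% → 9.88%.

9.88%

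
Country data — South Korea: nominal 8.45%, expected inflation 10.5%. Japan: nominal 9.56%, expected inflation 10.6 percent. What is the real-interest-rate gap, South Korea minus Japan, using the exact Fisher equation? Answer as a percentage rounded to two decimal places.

-0.91%

South Korea: (1 + 0.0845)/(1 + 0.1050) − 1 = -1.8552%
Japan: (1 + 0.0956)/(1 + 0.1060) − 1 = -0.9403%
Differential = -1.8552% − (-0.9403%) = -0.9149% → -0.91%.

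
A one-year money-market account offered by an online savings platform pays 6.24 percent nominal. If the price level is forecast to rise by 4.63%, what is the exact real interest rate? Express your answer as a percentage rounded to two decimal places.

1.54%

By the Fisher equation, 1 + r = (1 + i)/(1 + π).
1 + r = 1.06240 / 1.04630 = 1.015388
r = 1.015388 − 1 = 1.5388%, i.e. 1.54%.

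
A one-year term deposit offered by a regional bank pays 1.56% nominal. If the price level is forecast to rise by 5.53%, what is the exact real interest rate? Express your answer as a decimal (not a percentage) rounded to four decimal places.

-0.0376

By the Fisher relation, 1 + r = (1 + i)/(1 + π).
1 + r = 1.01560 / 1.05530 = 0.962380
r = 0.962380 − 1 = -3.7620%, i.e. -0.0376.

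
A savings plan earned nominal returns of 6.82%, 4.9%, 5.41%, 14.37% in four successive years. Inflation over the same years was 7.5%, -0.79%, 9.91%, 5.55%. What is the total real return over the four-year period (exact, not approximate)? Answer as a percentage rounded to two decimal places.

9.18%

Nominal growth factor = 1.0682 × 1.0490 × 1.0541 × 1.1437 = 1.350896
Price-level growth factor = 1.0750 × 0.9921 × 1.0991 × 1.0555 = 1.237255
Real growth factor = 1.350896 / 1.237255 = 1.091849
Total real return = 1.091849 − 1 → 9.18%.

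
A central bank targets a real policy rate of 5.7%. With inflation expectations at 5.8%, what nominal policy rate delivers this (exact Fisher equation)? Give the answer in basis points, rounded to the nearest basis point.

1183 basis points

(1 + i) = (1 + r)(1 + π) = 1.05700 × 1.05800 = 1.118306
i = 1.118306 − 1, so the required nominal rate is 1183 basis points.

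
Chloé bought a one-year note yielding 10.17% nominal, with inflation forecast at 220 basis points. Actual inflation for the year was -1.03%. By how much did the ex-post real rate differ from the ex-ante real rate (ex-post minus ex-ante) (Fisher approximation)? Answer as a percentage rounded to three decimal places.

Ex-ante: 10.17% − 2.2% = 7.970%
Ex-post: 10.17% − (-1.03%) = 11.200%
Difference (ex-post − ex-ante) = 3.2300% → 3.230%.

3.230%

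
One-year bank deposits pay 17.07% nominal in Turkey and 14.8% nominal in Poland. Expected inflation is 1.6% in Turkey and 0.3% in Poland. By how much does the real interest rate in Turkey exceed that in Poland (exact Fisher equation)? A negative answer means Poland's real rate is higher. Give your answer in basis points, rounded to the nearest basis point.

Turkey: (1 + 0.1707)/(1 + 0.0160) − 1 = 15.2264%
Poland: (1 + 0.1480)/(1 + 0.0030) − 1 = 14.4566%
Differential = 15.2264% − 14.4566% = 0.7697% → 77 basis points.

77 basis points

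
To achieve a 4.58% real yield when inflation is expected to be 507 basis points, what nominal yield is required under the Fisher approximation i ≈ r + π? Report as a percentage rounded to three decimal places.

i ≈ r + π = 4.58% + 5.07% = 9.650%.

9.650%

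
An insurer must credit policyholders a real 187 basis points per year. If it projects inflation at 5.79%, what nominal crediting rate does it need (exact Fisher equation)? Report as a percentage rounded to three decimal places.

(1 + i) = (1 + r)(1 + π) = 1.01870 × 1.05790 = 1.07768273
i = 1.07768273 − 1, so the required nominal rate is 7.768%.

7.768%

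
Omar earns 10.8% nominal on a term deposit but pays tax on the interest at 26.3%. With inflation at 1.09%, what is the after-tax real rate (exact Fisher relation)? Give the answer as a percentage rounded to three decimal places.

After-tax nominal return = 10.8% × (1 − 0.263) = 7.9596%.
1 + r = 1.079596 / 1.01090 = 1.0679553
After-tax real rate = 1.0679553 − 1 → 6.796%.

6.796%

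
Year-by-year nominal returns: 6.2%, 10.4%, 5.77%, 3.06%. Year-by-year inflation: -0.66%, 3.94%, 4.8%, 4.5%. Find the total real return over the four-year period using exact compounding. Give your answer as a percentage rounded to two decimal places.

13.02%

Nominal growth factor = 1.0620 × 1.1040 × 1.0577 × 1.0306 = 1.278045
Price-level growth factor = 0.9934 × 1.0394 × 1.0480 × 1.0450 = 1.130796
Real growth factor = 1.278045 / 1.130796 = 1.130217
Total real return = 1.130217 − 1 → 13.02%.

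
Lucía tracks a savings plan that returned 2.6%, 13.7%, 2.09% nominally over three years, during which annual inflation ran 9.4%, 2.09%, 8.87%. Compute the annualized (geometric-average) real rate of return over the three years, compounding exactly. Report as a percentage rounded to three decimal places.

Nominal growth factor = 1.0260 × 1.1370 × 1.0209 = 1.19094315
Price-level growth factor = 1.0940 × 1.0209 × 1.0887 = 1.21593049
Real growth factor = 1.19094315 / 1.21593049 = 0.97945002
Annualized real rate = 0.97945002^(1/3) − 1 = -0.6897% → -0.690%.

-0.690%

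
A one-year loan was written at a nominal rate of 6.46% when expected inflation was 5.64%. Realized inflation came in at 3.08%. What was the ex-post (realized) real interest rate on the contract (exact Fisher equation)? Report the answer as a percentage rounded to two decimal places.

Ex-post: (1 + 0.0646)/(1 + 0.0308) − 1 = 3.2790%
So the realized real rate is 3.28%.

3.28%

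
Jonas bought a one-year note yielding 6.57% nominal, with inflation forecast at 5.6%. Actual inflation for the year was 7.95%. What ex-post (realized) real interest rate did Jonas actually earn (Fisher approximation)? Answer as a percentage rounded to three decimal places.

Ex-post: 6.57% − 7.95% = -1.380%
So the realized real rate is -1.380%.

-1.380%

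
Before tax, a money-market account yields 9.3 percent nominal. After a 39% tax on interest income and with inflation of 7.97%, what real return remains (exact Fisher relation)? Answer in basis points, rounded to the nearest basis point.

-213 basis points

After-tax nominal return = 9.3% × (1 − 0.39) = 5.6730%.
1 + r = 1.05673 / 1.07970 = 0.978726
After-tax real rate = 0.978726 − 1 → -213 basis points.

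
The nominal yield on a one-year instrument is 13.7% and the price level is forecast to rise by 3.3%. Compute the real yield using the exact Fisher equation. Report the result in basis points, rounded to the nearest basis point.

1007 basis points

By the Fisher relation, 1 + r = (1 + i)/(1 + π).
1 + r = 1.13700 / 1.03300 = 1.100678
r = 1.100678 − 1 = 10.0678%, i.e. 1007 basis points.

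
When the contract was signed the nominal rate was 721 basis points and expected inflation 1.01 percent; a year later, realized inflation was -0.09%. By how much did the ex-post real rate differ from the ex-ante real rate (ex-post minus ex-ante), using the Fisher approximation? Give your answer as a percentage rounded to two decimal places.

1.10%

Ex-ante: 7.21% − 1.01% = 6.200%
Ex-post: 7.21% − (-0.09%) = 7.300%
Difference (ex-post − ex-ante) = 1.1000% → 1.10%.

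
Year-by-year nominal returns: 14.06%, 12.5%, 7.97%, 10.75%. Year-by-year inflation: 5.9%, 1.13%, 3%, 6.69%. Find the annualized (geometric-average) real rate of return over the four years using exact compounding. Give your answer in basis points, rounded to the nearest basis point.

Nominal growth factor = 1.1406 × 1.1250 × 1.0797 × 1.1075 = 1.53437928
Price-level growth factor = 1.0590 × 1.0113 × 1.0300 × 1.0669 = 1.17689280
Real growth factor = 1.53437928 / 1.17689280 = 1.30375450
Annualized real rate = 1.30375450^(1/4) − 1 = 6.8560% → 686 basis points.

686 basis points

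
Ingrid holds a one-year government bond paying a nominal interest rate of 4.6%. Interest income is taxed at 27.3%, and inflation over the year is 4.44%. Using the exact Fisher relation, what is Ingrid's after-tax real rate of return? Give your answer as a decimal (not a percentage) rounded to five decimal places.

-0.01049

After-tax nominal return = 4.6% × (1 − 0.273) = 3.3442%.
1 + r = 1.033442 / 1.04440 = 0.989508
After-tax real rate = 0.989508 − 1 → -0.01049.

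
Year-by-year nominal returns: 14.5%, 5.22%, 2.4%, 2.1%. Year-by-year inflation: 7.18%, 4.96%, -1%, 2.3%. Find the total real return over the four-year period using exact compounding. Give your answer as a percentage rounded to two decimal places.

Compound the nominal returns: 1.1450 × 1.0522 × 1.0240 × 1.0210 = 1.259591.
Compound inflation: 1.0718 × 1.0496 × 0.9900 × 1.0230 = 1.139327.
Deflate: 1.259591 / 1.139327 = 1.105557.
Total real return = 1.105557 − 1 → 10.56%.

10.56%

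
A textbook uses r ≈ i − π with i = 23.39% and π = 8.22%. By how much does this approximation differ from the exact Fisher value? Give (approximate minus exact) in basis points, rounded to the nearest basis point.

Approximate: r ≈ 23.390% − 8.220% = 15.1700%
Exact: (1 + 0.2339)/(1 + 0.0822) − 1 = 14.0177%
Error = 15.1700% − 14.0177% = 1.1523% → 115 basis points.

115 basis points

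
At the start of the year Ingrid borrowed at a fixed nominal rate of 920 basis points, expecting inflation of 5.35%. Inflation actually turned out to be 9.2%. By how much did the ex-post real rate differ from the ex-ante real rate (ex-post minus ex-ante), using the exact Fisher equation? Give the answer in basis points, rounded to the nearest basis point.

Ex-ante: (1 + 0.0920)/(1 + 0.0535) − 1 = 3.6545%
Ex-post: (1 + 0.0920)/(1 + 0.0920) − 1 = 0.0000%
Difference (ex-post − ex-ante) = -3.6545% → -365 basis points.

-365 basis points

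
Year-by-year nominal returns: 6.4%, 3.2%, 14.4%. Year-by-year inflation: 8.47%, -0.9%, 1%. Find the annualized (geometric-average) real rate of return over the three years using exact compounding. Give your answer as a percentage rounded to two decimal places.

4.98%

Nominal growth factor = 1.0640 × 1.0320 × 1.1440 = 1.25616691
Price-level growth factor = 1.0847 × 0.9910 × 1.0100 = 1.08568708
Real growth factor = 1.25616691 / 1.08568708 = 1.15702484
Annualized real rate = 1.15702484^(1/3) − 1 = 4.9819% → 4.98%.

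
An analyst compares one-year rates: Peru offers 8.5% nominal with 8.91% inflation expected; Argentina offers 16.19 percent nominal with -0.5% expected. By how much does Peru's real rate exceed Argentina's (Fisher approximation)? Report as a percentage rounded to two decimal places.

Peru: 8.5% − 8.91% = -0.410%
Argentina: 16.19% − (-0.5%) = 16.690%
Differential = -17.100% → -17.10%.

-17.10%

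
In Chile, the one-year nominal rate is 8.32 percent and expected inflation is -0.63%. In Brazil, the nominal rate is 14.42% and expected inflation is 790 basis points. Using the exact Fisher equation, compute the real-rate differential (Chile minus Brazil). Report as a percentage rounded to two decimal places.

Chile: (1 + 0.0832)/(1 − 0.0063) − 1 = 9.0067%
Brazil: (1 + 0.1442)/(1 + 0.0790) − 1 = 6.0426%
Differential = 9.0067% − 6.0426% = 2.9641% → 2.96%.

2.96%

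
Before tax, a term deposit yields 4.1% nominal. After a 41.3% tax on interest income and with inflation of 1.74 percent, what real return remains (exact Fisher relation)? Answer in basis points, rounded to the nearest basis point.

66 basis points

After-tax nominal return = 4.1% × (1 − 0.413) = 2.4067%.
1 + r = 1.024067 / 1.01740 = 1.006553
After-tax real rate = 1.006553 − 1 → 66 basis points.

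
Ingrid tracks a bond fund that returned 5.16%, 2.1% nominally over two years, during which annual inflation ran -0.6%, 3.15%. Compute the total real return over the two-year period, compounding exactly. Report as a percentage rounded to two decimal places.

4.72%

Compound the nominal returns: 1.0516 × 1.0210 = 1.073684.
Compound inflation: 0.9940 × 1.0315 = 1.025311.
Deflate: 1.073684 / 1.025311 = 1.047178.
Total real return = 1.047178 − 1 → 4.72%.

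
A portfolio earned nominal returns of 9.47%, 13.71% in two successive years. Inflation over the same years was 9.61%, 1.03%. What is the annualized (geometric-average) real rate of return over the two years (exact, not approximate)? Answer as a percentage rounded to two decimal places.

6.02%

Compound the nominal returns: 1.0947 × 1.1371 = 1.24478337.
Compound inflation: 1.0961 × 1.0103 = 1.10738983.
Deflate: 1.24478337 / 1.10738983 = 1.12406971.
Annualized real rate = 1.12406971^(1/2) − 1 = 6.0222% → 6.02%.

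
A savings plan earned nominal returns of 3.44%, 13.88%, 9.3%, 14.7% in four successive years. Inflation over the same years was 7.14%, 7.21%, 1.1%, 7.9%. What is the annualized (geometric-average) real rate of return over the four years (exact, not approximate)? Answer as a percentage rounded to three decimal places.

Nominal growth factor = 1.0344 × 1.1388 × 1.0930 × 1.1470 = 1.47679275
Price-level growth factor = 1.0714 × 1.0721 × 1.0110 × 1.0790 = 1.25302443
Real growth factor = 1.47679275 / 1.25302443 = 1.17858256
Annualized real rate = 1.17858256^(1/4) − 1 = 4.1934% → 4.193%.

4.193%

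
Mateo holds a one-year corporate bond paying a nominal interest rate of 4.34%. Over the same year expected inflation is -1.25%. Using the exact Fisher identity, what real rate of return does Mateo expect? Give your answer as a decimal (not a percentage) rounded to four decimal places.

By the Fisher identity, 1 + r = (1 + i)/(1 + π).
1 + r = 1.04340 / 0.98750 = 1.056608
r = 1.056608 − 1 = 5.6608%, i.e. 0.0566.

0.0566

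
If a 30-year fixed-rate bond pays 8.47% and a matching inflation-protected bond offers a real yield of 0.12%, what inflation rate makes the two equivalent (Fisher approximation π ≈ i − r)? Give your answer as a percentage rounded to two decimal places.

π ≈ i − r = 8.47% − 0.12% → 8.35%.

8.35%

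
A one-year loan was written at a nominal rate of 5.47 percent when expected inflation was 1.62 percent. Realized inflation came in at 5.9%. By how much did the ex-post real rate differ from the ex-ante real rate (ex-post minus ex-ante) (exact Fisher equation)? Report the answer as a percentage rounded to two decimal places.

Ex-ante: (1 + 0.0547)/(1 + 0.0162) − 1 = 3.7886%
Ex-post: (1 + 0.0547)/(1 + 0.0590) − 1 = -0.4060%
Difference (ex-post − ex-ante) = -4.1947% → -4.19%.

-4.19%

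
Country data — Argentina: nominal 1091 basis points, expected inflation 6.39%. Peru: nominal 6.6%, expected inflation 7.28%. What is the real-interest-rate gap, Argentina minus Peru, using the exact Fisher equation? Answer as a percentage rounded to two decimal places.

Argentina: (1 + 0.1091)/(1 + 0.0639) − 1 = 4.2485%
Peru: (1 + 0.0660)/(1 + 0.0728) − 1 = -0.6339%
Differential = 4.2485% − (-0.6339%) = 4.8824% → 4.88%.

4.88%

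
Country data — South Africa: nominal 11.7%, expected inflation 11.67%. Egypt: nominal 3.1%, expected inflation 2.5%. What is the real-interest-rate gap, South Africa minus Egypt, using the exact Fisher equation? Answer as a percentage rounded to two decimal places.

-0.56%

South Africa: (1 + 0.1170)/(1 + 0.1167) − 1 = 0.0269%
Egypt: (1 + 0.0310)/(1 + 0.0250) − 1 = 0.5854%
Differential = 0.0269% − 0.5854% = -0.5585% → -0.56%.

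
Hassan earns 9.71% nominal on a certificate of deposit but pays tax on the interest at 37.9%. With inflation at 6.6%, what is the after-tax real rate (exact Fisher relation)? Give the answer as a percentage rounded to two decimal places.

After-tax nominal return = 9.71% × (1 − 0.379) = 6.02991%.
1 + r = 1.0602991 / 1.06600 = 0.994652
After-tax real rate = 0.994652 − 1 → -0.53%.

-0.53%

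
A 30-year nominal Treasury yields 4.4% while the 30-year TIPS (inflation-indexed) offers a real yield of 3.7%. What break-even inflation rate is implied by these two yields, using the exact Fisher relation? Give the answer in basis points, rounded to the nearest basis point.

(1 + π) = (1 + i)/(1 + r) = 1.04400 / 1.03700 = 1.0067502
Break-even inflation = 1.0067502 − 1 → 68 basis points.

68 basis points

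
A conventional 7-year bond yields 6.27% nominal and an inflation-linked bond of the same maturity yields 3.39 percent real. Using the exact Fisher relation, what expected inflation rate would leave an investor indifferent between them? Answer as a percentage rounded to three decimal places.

(1 + π) = (1 + i)/(1 + r) = 1.06270 / 1.03390 = 1.027856
Break-even inflation = 1.027856 − 1 → 2.786%.

2.786%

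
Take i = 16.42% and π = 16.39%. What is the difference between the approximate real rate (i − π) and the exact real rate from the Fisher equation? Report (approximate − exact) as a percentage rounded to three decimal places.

0.004%

Approximate: r ≈ 16.420% − 16.390% = 0.0300%
Exact: (1 + 0.1642)/(1 + 0.1639) − 1 = 0.0258%
Error = 0.0300% − 0.0258% = 0.0042% → 0.004%.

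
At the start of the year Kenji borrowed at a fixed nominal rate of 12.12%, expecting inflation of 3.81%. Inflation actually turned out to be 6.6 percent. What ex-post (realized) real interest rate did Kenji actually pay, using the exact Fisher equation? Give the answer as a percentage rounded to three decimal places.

5.178%

Ex-post: (1 + 0.1212)/(1 + 0.0660) − 1 = 5.1782%
So the realized real rate is 5.178%.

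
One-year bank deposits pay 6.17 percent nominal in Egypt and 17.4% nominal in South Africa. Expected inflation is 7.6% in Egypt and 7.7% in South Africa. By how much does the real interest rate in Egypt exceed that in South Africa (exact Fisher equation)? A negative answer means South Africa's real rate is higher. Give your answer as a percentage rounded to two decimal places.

-10.34%

Egypt: (1 + 0.0617)/(1 + 0.0760) − 1 = -1.3290%
South Africa: (1 + 0.1740)/(1 + 0.0770) − 1 = 9.0065%
Differential = -1.3290% − 9.0065% = -10.3355% → -10.34%.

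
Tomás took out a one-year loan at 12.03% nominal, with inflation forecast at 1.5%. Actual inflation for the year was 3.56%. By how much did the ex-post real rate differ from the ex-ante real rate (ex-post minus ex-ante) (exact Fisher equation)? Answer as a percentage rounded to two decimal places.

Ex-ante: (1 + 0.1203)/(1 + 0.0150) − 1 = 10.3744%
Ex-post: (1 + 0.1203)/(1 + 0.0356) − 1 = 8.1788%
Difference (ex-post − ex-ante) = -2.1956% → -2.20%.

-2.20%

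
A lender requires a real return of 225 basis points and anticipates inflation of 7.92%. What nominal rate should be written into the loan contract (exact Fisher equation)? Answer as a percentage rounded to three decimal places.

10.348%

(1 + i) = (1 + r)(1 + π) = 1.02250 × 1.07920 = 1.103482
i = 1.103482 − 1, so the required nominal rate is 10.348%.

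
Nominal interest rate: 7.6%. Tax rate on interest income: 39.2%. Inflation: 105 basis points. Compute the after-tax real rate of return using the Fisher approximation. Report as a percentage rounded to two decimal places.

3.57%

After-tax nominal return = 7.6% × (1 − 0.392) = 4.6208%.
r ≈ 4.6208% − 1.05% → 3.57%.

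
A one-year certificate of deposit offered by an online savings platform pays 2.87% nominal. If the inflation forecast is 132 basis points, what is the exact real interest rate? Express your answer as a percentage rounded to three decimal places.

1 + r = 1.02870 / 1.01320 = 1.015298
r = 1.015298 − 1 = 1.5298%, i.e. 1.530%.

1.530%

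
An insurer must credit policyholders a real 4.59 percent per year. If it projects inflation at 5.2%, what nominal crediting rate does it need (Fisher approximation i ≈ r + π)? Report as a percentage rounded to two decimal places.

9.79%

i ≈ r + π = 4.59% + 5.2% = 9.79%.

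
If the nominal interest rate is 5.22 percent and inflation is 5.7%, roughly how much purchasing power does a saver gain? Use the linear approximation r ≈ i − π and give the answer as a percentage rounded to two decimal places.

r ≈ i − π = 5.22% − 5.7% = -0.48%.

-0.48%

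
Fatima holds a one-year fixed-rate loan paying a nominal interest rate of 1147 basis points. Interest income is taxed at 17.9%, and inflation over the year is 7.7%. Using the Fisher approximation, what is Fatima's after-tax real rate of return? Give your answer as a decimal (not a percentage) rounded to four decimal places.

After-tax nominal return = 11.47% × (1 − 0.179) = 9.41687%.
r ≈ 9.41687% − 7.7% → 0.0172.

0.0172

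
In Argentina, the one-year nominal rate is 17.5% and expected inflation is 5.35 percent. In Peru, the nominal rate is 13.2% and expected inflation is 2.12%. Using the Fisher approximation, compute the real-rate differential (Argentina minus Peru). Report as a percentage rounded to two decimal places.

Argentina: 17.5% − 5.35% = 12.150%
Peru: 13.2% − 2.12% = 11.080%
Differential = 1.070% → 1.07%.

1.07%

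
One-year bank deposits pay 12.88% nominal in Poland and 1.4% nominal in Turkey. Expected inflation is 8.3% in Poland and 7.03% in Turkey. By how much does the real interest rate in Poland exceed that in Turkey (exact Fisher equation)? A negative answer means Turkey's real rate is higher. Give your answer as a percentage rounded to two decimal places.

9.49%

Poland: (1 + 0.1288)/(1 + 0.0830) − 1 = 4.2290%
Turkey: (1 + 0.0140)/(1 + 0.0703) − 1 = -5.2602%
Differential = 4.2290% − (-5.2602%) = 9.4892% → 9.49%.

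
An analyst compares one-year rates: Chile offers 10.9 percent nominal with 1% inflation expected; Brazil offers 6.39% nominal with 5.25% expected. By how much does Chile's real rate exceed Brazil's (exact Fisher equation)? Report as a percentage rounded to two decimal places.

Chile: (1 + 0.1090)/(1 + 0.0100) − 1 = 9.8020%
Brazil: (1 + 0.0639)/(1 + 0.0525) − 1 = 1.0831%
Differential = 9.8020% − 1.0831% = 8.7188% → 8.72%.

8.72%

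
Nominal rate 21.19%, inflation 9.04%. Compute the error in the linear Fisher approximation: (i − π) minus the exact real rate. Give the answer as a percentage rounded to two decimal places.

1.01%

Approximate: r ≈ 21.190% − 9.040% = 12.1500%
Exact: (1 + 0.2119)/(1 + 0.0904) − 1 = 11.1427%
Error = 12.1500% − 11.1427% = 1.0073% → 1.01%.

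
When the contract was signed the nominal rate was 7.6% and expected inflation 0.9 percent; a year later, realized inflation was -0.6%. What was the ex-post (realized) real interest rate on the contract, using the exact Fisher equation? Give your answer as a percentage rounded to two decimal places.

Ex-post: (1 + 0.0760)/(1 − 0.0060) − 1 = 8.2495%
So the realized real rate is 8.25%.

8.25%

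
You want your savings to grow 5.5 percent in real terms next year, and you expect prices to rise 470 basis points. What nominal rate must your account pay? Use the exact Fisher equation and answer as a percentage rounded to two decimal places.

(1 + i) = (1 + r)(1 + π) = 1.05500 × 1.04700 = 1.104585
i = 1.104585 − 1, so the required nominal rate is 10.46%.

10.46%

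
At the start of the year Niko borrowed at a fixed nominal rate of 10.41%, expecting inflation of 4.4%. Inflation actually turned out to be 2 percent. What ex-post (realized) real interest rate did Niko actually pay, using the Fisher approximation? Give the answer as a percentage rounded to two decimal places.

Ex-post: 10.41% − 2% = 8.410%
So the realized real rate is 8.41%.

8.41%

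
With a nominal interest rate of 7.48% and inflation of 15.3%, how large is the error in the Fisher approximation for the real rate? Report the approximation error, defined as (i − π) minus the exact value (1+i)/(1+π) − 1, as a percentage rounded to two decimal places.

Approximate: r ≈ 7.480% − 15.300% = -7.8200%
Exact: (1 + 0.0748)/(1 + 0.1530) − 1 = -6.7823%
Error = -7.8200% − (-6.7823%) = -1.0377% → -1.04%.

-1.04%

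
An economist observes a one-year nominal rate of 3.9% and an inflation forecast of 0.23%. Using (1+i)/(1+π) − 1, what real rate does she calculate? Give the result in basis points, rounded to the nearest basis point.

366 basis points

1 + r = 1.03900 / 1.00230 = 1.036616
r = 1.036616 − 1 = 3.6616%, i.e. 366 basis points.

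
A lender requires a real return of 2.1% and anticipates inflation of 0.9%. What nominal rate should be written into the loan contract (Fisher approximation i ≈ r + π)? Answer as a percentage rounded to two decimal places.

3.00%

i ≈ r + π = 2.1% + 0.9% = 3.00%.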